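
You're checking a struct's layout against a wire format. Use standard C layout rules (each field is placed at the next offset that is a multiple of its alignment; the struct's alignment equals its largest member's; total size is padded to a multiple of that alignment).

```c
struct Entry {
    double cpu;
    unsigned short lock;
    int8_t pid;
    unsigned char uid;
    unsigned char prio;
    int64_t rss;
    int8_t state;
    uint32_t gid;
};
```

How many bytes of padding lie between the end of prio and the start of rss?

3

cpu at 0 (size 8, align 8) → ends 8
lock at 8 (size 2, align 2) → ends 10
pid at 10 (size 1, align 1) → ends 11
uid at 11 (size 1, align 1) → ends 12
prio at 12 (size 1, align 1) → ends 13
pad 3 to align 8 for rss
rss at 16 (size 8, align 8) → ends 24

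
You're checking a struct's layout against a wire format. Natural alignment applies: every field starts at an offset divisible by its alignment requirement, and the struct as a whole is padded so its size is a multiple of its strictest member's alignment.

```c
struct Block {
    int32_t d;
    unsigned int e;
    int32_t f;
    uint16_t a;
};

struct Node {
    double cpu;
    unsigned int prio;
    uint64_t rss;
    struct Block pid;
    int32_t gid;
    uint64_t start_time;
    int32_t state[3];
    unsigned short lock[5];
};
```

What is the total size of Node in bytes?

80

Block: d at 0 (size 4, align 4) → ends 4; e at 4 (size 4, align 4) → ends 8; f at 8 (size 4, align 4) → ends 12; a at 12 (size 2, align 2) → ends 14; tail pad 2 to reach multiple of 4; total 16 bytes, alignment 4
cpu at 0 (size 8, align 8) → ends 8
prio at 8 (size 4, align 4) → ends 12
pad 4 to align 8 for rss
rss at 16 (size 8, align 8) → ends 24
pid at 24 (size 16, align 4) → ends 40
gid at 40 (size 4, align 4) → ends 44
pad 4 to align 8 for start_time
start_time at 48 (size 8, align 8) → ends 56
state at 56 (size 12, align 4) → ends 68
lock at 68 (size 10, align 2) → ends 78
tail pad 2 to reach multiple of 8
total 80 bytes, alignment 8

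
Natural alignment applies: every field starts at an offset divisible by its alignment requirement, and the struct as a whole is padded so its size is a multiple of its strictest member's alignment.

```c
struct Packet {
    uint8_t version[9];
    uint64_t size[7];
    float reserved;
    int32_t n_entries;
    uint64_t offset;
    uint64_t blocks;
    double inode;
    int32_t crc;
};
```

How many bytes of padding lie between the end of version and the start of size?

version at 0 (size 9, align 1) → ends 9
pad 7 to align 8 for size
size at 16 (size 56, align 8) → ends 72

7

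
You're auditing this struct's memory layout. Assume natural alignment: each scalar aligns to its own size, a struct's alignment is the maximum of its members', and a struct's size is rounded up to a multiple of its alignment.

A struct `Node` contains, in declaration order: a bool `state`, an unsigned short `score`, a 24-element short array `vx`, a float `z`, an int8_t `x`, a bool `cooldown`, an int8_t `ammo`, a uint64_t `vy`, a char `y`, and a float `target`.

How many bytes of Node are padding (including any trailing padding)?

state at 0 (size 1, align 1) → ends 1
pad 1 to align 2 for score
score at 2 (size 2, align 2) → ends 4
vx at 4 (size 48, align 2) → ends 52
z at 52 (size 4, align 4) → ends 56
x at 56 (size 1, align 1) → ends 57
cooldown at 57 (size 1, align 1) → ends 58
ammo at 58 (size 1, align 1) → ends 59
pad 5 to align 8 for vy
vy at 64 (size 8, align 8) → ends 72
y at 72 (size 1, align 1) → ends 73
pad 3 to align 4 for target
target at 76 (size 4, align 4) → ends 80
total 80 bytes, alignment 8
data bytes 71, size 80 → padding 9

9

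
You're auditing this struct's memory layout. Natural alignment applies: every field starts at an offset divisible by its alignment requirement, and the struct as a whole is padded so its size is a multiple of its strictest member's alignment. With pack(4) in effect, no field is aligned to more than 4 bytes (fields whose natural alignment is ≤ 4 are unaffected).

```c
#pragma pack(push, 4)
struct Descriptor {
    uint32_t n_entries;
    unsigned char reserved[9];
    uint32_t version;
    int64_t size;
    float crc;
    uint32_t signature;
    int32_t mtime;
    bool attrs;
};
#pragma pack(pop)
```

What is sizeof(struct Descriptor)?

44

n_entries at 0 (size 4, align 4) → ends 4
reserved at 4 (size 9, align 1) → ends 13
pad 3 to align 4 for version
version at 16 (size 4, align 4) → ends 20
size at 20 (size 8, align 4) → ends 28
crc at 28 (size 4, align 4) → ends 32
signature at 32 (size 4, align 4) → ends 36
mtime at 36 (size 4, align 4) → ends 40
attrs at 40 (size 1, align 1) → ends 41
tail pad 3 to reach multiple of 4
total 44 bytes, alignment 4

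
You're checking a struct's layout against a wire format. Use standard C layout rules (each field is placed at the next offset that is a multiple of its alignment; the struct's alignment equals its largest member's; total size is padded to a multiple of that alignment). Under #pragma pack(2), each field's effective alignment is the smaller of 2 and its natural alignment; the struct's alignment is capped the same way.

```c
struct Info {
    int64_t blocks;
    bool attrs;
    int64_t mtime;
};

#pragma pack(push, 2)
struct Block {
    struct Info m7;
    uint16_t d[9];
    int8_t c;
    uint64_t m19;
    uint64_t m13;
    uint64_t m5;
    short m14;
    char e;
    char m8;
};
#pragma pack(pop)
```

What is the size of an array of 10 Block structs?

720

Info: @0: blocks [8B, align 8] → 8; @8: attrs [1B, align 1] → 9; +7 pad (align 8); @16: mtime [8B, align 8] → 24; size 24, align 8
@0: m7 [24B, align 2] → 24
@24: d [18B, align 2] → 42
@42: c [1B, align 1] → 43
+1 pad (align 2)
@44: m19 [8B, align 2] → 52
@52: m13 [8B, align 2] → 60
@60: m5 [8B, align 2] → 68
@68: m14 [2B, align 2] → 70
@70: e [1B, align 1] → 71
@71: m8 [1B, align 1] → 72
size 72, align 2
array of 10: 10 × 72 = 720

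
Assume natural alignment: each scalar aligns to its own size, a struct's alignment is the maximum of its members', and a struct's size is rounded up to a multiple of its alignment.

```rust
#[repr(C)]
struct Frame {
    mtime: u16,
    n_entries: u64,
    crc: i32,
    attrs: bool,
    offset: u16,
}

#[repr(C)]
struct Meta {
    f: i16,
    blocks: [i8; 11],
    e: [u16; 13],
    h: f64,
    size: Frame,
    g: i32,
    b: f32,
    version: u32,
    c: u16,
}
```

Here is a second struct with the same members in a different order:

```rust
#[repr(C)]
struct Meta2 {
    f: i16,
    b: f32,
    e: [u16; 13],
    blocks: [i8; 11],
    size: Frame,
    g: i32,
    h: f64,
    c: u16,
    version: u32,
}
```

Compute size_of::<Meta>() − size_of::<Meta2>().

Frame: @0: mtime [2B, align 2] → 2; +6 pad (align 8); @8: n_entries [8B, align 8] → 16; @16: crc [4B, align 4] → 20; @20: attrs [1B, align 1] → 21; +1 pad (align 2); @22: offset [2B, align 2] → 24; size 24, align 8
@0: f [2B, align 2] → 2
@2: blocks [11B, align 1] → 13
+1 pad (align 2)
@14: e [26B, align 2] → 40
@40: h [8B, align 8] → 48
@48: size [24B, align 8] → 72
@72: g [4B, align 4] → 76
@76: b [4B, align 4] → 80
@80: version [4B, align 4] → 84
@84: c [2B, align 2] → 86
+2 tail pad (align 8)
size 88, align 8
— Meta2 —
@0: f [2B, align 2] → 2
+2 pad (align 4)
@4: b [4B, align 4] → 8
@8: e [26B, align 2] → 34
@34: blocks [11B, align 1] → 45
+3 pad (align 8)
@48: size [24B, align 8] → 72
@72: g [4B, align 4] → 76
+4 pad (align 8)
@80: h [8B, align 8] → 88
@88: c [2B, align 2] → 90
+2 pad (align 4)
@92: version [4B, align 4] → 96
size 96, align 8
88 − 96 = -8

-8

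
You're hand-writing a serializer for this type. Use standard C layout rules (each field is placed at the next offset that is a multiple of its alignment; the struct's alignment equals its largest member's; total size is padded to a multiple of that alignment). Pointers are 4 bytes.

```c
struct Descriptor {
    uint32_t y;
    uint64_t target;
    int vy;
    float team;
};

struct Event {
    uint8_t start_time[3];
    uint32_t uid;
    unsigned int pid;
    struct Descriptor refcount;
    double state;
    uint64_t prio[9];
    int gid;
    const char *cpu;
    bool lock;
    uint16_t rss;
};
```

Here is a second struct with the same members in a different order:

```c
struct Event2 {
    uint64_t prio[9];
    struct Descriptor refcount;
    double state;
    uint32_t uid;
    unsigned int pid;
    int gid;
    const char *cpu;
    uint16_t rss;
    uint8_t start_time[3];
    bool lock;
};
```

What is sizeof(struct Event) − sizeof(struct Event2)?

8

Descriptor: 0..4  y  (4B, 4-aligned); 4..8  -- padding (4B); 8..16  target  (8B, 8-aligned); 16..20  vy  (4B, 4-aligned); 20..24  team  (4B, 4-aligned); sizeof = 24, alignof = 8
0..3  start_time  (3B, 1-aligned)
3..4  -- padding (1B)
4..8  uid  (4B, 4-aligned)
8..12  pid  (4B, 4-aligned)
12..16  -- padding (4B)
16..40  refcount  (24B, 8-aligned)
40..48  state  (8B, 8-aligned)
48..120  prio  (72B, 8-aligned)
120..124  gid  (4B, 4-aligned)
124..128  cpu  (4B, 4-aligned)
128..129  lock  (1B, 1-aligned)
129..130  -- padding (1B)
130..132  rss  (2B, 2-aligned)
132..136  -- tail padding (4B)
sizeof = 136, alignof = 8
— Event2 —
0..72  prio  (72B, 8-aligned)
72..96  refcount  (24B, 8-aligned)
96..104  state  (8B, 8-aligned)
104..108  uid  (4B, 4-aligned)
108..112  pid  (4B, 4-aligned)
112..116  gid  (4B, 4-aligned)
116..120  cpu  (4B, 4-aligned)
120..122  rss  (2B, 2-aligned)
122..125  start_time  (3B, 1-aligned)
125..126  lock  (1B, 1-aligned)
126..128  -- tail padding (2B)
sizeof = 128, alignof = 8
136 − 128 = 8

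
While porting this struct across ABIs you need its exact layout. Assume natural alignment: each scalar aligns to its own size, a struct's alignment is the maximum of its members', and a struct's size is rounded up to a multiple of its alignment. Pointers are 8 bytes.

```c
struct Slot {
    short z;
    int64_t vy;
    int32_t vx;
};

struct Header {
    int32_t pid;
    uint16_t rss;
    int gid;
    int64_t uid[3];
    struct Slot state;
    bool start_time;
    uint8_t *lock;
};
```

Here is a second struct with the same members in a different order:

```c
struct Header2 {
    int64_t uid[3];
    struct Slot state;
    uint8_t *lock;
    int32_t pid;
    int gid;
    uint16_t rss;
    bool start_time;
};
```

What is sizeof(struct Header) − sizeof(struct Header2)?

Slot: z at 0 (size 2, align 2) → ends 2; pad 6 to align 8 for vy; vy at 8 (size 8, align 8) → ends 16; vx at 16 (size 4, align 4) → ends 20; tail pad 4 to reach multiple of 8; total 24 bytes, alignment 8
pid at 0 (size 4, align 4) → ends 4
rss at 4 (size 2, align 2) → ends 6
pad 2 to align 4 for gid
gid at 8 (size 4, align 4) → ends 12
pad 4 to align 8 for uid
uid at 16 (size 24, align 8) → ends 40
state at 40 (size 24, align 8) → ends 64
start_time at 64 (size 1, align 1) → ends 65
pad 7 to align 8 for lock
lock at 72 (size 8, align 8) → ends 80
total 80 bytes, alignment 8
— Header2 —
uid at 0 (size 24, align 8) → ends 24
state at 24 (size 24, align 8) → ends 48
lock at 48 (size 8, align 8) → ends 56
pid at 56 (size 4, align 4) → ends 60
gid at 60 (size 4, align 4) → ends 64
rss at 64 (size 2, align 2) → ends 66
start_time at 66 (size 1, align 1) → ends 67
tail pad 5 to reach multiple of 8
total 72 bytes, alignment 8
80 − 72 = 8

8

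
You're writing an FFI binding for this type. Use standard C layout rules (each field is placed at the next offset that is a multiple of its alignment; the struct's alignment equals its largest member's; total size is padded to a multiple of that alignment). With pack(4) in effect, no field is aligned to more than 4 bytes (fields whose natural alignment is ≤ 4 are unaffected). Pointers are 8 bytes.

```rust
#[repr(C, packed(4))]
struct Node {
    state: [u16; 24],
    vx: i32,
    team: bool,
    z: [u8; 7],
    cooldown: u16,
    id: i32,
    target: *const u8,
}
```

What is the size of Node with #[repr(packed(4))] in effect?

76

state at 0 (size 48, align 2) → ends 48
vx at 48 (size 4, align 4) → ends 52
team at 52 (size 1, align 1) → ends 53
z at 53 (size 7, align 1) → ends 60
cooldown at 60 (size 2, align 2) → ends 62
pad 2 to align 4 for id
id at 64 (size 4, align 4) → ends 68
target at 68 (size 8, align 4) → ends 76
total 76 bytes, alignment 4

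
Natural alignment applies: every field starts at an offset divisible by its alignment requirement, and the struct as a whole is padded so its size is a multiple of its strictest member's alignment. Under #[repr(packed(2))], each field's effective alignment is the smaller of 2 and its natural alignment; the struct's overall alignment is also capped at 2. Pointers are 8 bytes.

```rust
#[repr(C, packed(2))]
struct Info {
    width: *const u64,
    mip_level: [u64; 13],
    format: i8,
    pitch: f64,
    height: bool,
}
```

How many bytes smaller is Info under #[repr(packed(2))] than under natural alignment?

12

natural layout:
  width at 0 (size 8, align 8) → ends 8
  mip_level at 8 (size 104, align 8) → ends 112
  format at 112 (size 1, align 1) → ends 113
  pad 7 to align 8 for pitch
  pitch at 120 (size 8, align 8) → ends 128
  height at 128 (size 1, align 1) → ends 129
  tail pad 7 to reach multiple of 8
  total 136 bytes, alignment 8
packed(2) layout:
  width at 0 (size 8, align 2) → ends 8
  mip_level at 8 (size 104, align 2) → ends 112
  format at 112 (size 1, align 1) → ends 113
  pad 1 to align 2 for pitch
  pitch at 114 (size 8, align 2) → ends 122
  height at 122 (size 1, align 1) → ends 123
  tail pad 1 to reach multiple of 2
  total 124 bytes, alignment 2
136 − 124 = 12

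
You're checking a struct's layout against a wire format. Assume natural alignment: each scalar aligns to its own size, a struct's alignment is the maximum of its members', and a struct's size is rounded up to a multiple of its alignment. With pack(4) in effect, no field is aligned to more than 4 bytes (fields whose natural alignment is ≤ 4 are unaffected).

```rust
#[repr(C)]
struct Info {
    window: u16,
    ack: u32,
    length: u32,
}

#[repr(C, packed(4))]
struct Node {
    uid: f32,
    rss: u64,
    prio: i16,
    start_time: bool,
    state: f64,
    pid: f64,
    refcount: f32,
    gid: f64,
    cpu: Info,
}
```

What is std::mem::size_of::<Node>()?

56 bytes

Info: @0: window [2B, align 2] → 2; +2 pad (align 4); @4: ack [4B, align 4] → 8; @8: length [4B, align 4] → 12; size 12, align 4
@0: uid [4B, align 4] → 4
@4: rss [8B, align 4] → 12
@12: prio [2B, align 2] → 14
@14: start_time [1B, align 1] → 15
+1 pad (align 4)
@16: state [8B, align 4] → 24
@24: pid [8B, align 4] → 32
@32: refcount [4B, align 4] → 36
@36: gid [8B, align 4] → 44
@44: cpu [12B, align 4] → 56
size 56, align 4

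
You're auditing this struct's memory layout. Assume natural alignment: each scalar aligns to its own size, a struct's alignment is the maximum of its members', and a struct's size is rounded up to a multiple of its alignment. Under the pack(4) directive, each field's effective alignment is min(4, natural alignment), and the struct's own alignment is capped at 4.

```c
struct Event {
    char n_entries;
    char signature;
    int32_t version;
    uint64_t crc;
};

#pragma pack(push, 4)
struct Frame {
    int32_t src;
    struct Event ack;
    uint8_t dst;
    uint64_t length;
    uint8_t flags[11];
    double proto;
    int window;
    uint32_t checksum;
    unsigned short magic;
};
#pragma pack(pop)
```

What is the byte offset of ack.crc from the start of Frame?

Event: n_entries at 0 (size 1, align 1) → ends 1; signature at 1 (size 1, align 1) → ends 2; pad 2 to align 4 for version; version at 4 (size 4, align 4) → ends 8; crc at 8 (size 8, align 8) → ends 16; total 16 bytes, alignment 8
src at 0 (size 4, align 4) → ends 4
ack at 4 (size 16, align 4) → ends 20
within Event: crc at 8
4 + 8 = 12

12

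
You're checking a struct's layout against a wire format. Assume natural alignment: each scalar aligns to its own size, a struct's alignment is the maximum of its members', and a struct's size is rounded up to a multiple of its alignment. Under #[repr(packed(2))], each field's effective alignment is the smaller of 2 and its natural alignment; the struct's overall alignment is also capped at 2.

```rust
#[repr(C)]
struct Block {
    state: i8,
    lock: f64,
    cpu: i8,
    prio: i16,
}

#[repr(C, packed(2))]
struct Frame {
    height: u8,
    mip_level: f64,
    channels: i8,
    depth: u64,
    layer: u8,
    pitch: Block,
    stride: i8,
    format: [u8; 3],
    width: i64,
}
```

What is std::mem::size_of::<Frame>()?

Block: @0: state [1B, align 1] → 1; +7 pad (align 8); @8: lock [8B, align 8] → 16; @16: cpu [1B, align 1] → 17; +1 pad (align 2); @18: prio [2B, align 2] → 20; +4 tail pad (align 8); size 24, align 8
@0: height [1B, align 1] → 1
+1 pad (align 2)
@2: mip_level [8B, align 2] → 10
@10: channels [1B, align 1] → 11
+1 pad (align 2)
@12: depth [8B, align 2] → 20
@20: layer [1B, align 1] → 21
+1 pad (align 2)
@22: pitch [24B, align 2] → 46
@46: stride [1B, align 1] → 47
@47: format [3B, align 1] → 50
@50: width [8B, align 2] → 58
size 58, align 2

58 bytes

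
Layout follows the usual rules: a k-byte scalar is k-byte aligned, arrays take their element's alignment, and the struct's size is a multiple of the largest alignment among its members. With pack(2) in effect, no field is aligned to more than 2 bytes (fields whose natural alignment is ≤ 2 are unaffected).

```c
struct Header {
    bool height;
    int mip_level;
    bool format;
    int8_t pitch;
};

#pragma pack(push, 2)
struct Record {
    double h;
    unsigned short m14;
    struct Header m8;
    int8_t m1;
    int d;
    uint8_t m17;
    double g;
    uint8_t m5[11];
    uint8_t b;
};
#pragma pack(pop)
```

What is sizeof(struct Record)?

Header: height at 0 (size 1, align 1) → ends 1; pad 3 to align 4 for mip_level; mip_level at 4 (size 4, align 4) → ends 8; format at 8 (size 1, align 1) → ends 9; pitch at 9 (size 1, align 1) → ends 10; tail pad 2 to reach multiple of 4; total 12 bytes, alignment 4
h at 0 (size 8, align 2) → ends 8
m14 at 8 (size 2, align 2) → ends 10
m8 at 10 (size 12, align 2) → ends 22
m1 at 22 (size 1, align 1) → ends 23
pad 1 to align 2 for d
d at 24 (size 4, align 2) → ends 28
m17 at 28 (size 1, align 1) → ends 29
pad 1 to align 2 for g
g at 30 (size 8, align 2) → ends 38
m5 at 38 (size 11, align 1) → ends 49
b at 49 (size 1, align 1) → ends 50
total 50 bytes, alignment 2

50 bytes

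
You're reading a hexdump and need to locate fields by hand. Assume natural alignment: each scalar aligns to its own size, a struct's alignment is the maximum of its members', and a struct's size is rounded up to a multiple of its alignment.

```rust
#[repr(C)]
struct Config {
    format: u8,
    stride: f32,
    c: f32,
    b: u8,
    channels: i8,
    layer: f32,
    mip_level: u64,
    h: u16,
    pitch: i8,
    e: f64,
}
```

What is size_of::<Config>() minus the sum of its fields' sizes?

0..1  format  (1B, 1-aligned)
1..4  -- padding (3B)
4..8  stride  (4B, 4-aligned)
8..12  c  (4B, 4-aligned)
12..13  b  (1B, 1-aligned)
13..14  channels  (1B, 1-aligned)
14..16  -- padding (2B)
16..20  layer  (4B, 4-aligned)
20..24  -- padding (4B)
24..32  mip_level  (8B, 8-aligned)
32..34  h  (2B, 2-aligned)
34..35  pitch  (1B, 1-aligned)
35..40  -- padding (5B)
40..48  e  (8B, 8-aligned)
sizeof = 48, alignof = 8
data bytes 34, size 48 → padding 14

14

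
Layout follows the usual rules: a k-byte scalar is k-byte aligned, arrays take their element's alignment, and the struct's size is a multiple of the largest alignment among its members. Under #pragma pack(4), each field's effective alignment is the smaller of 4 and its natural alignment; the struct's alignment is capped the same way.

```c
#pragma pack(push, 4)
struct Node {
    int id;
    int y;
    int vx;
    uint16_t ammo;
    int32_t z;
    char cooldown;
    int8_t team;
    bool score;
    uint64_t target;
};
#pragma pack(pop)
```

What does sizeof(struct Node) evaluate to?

id at 0 (size 4, align 4) → ends 4
y at 4 (size 4, align 4) → ends 8
vx at 8 (size 4, align 4) → ends 12
ammo at 12 (size 2, align 2) → ends 14
pad 2 to align 4 for z
z at 16 (size 4, align 4) → ends 20
cooldown at 20 (size 1, align 1) → ends 21
team at 21 (size 1, align 1) → ends 22
score at 22 (size 1, align 1) → ends 23
pad 1 to align 4 for target
target at 24 (size 8, align 4) → ends 32
total 32 bytes, alignment 4

32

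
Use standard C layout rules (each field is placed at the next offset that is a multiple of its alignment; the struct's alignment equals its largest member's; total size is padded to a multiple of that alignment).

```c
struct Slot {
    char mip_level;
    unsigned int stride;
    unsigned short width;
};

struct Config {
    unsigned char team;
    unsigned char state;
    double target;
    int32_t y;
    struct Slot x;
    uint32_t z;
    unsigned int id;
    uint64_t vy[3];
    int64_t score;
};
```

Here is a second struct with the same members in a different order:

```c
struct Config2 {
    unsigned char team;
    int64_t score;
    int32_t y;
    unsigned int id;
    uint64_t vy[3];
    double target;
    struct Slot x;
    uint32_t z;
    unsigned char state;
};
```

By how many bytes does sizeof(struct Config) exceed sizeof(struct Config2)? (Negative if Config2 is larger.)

Slot: 0..1  mip_level  (1B, 1-aligned); 1..4  -- padding (3B); 4..8  stride  (4B, 4-aligned); 8..10  width  (2B, 2-aligned); 10..12  -- tail padding (2B); sizeof = 12, alignof = 4
0..1  team  (1B, 1-aligned)
1..2  state  (1B, 1-aligned)
2..8  -- padding (6B)
8..16  target  (8B, 8-aligned)
16..20  y  (4B, 4-aligned)
20..32  x  (12B, 4-aligned)
32..36  z  (4B, 4-aligned)
36..40  id  (4B, 4-aligned)
40..64  vy  (24B, 8-aligned)
64..72  score  (8B, 8-aligned)
sizeof = 72, alignof = 8
— Config2 —
0..1  team  (1B, 1-aligned)
1..8  -- padding (7B)
8..16  score  (8B, 8-aligned)
16..20  y  (4B, 4-aligned)
20..24  id  (4B, 4-aligned)
24..48  vy  (24B, 8-aligned)
48..56  target  (8B, 8-aligned)
56..68  x  (12B, 4-aligned)
68..72  z  (4B, 4-aligned)
72..73  state  (1B, 1-aligned)
73..80  -- tail padding (7B)
sizeof = 80, alignof = 8
72 − 80 = -8

-8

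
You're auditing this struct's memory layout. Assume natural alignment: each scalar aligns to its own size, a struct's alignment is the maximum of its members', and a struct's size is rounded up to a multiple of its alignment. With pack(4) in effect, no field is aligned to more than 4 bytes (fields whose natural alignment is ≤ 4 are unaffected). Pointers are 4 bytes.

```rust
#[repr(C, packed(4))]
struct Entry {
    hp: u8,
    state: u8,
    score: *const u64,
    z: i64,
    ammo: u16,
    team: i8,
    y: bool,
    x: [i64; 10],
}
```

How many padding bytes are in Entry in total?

@0: hp [1B, align 1] → 1
@1: state [1B, align 1] → 2
+2 pad (align 4)
@4: score [4B, align 4] → 8
@8: z [8B, align 4] → 16
@16: ammo [2B, align 2] → 18
@18: team [1B, align 1] → 19
@19: y [1B, align 1] → 20
@20: x [80B, align 4] → 100
size 100, align 4
data bytes 98, size 100 → padding 2

2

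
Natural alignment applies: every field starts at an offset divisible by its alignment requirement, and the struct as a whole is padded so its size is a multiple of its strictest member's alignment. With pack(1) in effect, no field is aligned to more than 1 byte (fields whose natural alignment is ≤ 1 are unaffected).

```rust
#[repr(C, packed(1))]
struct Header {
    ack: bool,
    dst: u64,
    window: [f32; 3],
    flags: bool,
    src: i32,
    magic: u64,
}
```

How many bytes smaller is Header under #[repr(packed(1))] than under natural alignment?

14

natural layout:
  @0: ack [1B, align 1] → 1
  +7 pad (align 8)
  @8: dst [8B, align 8] → 16
  @16: window [12B, align 4] → 28
  @28: flags [1B, align 1] → 29
  +3 pad (align 4)
  @32: src [4B, align 4] → 36
  +4 pad (align 8)
  @40: magic [8B, align 8] → 48
  size 48, align 8
packed(1) layout:
  @0: ack [1B, align 1] → 1
  @1: dst [8B, align 1] → 9
  @9: window [12B, align 1] → 21
  @21: flags [1B, align 1] → 22
  @22: src [4B, align 1] → 26
  @26: magic [8B, align 1] → 34
  size 34, align 1
48 − 34 = 14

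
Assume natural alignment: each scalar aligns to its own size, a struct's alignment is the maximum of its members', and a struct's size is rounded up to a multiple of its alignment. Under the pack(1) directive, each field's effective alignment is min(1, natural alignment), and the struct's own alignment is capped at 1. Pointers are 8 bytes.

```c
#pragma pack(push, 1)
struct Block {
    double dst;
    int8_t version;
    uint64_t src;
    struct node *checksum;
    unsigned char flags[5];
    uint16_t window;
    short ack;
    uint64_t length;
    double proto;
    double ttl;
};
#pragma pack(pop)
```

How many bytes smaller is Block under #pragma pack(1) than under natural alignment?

natural layout:
  dst at 0 (size 8, align 8) → ends 8
  version at 8 (size 1, align 1) → ends 9
  pad 7 to align 8 for src
  src at 16 (size 8, align 8) → ends 24
  checksum at 24 (size 8, align 8) → ends 32
  flags at 32 (size 5, align 1) → ends 37
  pad 1 to align 2 for window
  window at 38 (size 2, align 2) → ends 40
  ack at 40 (size 2, align 2) → ends 42
  pad 6 to align 8 for length
  length at 48 (size 8, align 8) → ends 56
  proto at 56 (size 8, align 8) → ends 64
  ttl at 64 (size 8, align 8) → ends 72
  total 72 bytes, alignment 8
packed(1) layout:
  dst at 0 (size 8, align 1) → ends 8
  version at 8 (size 1, align 1) → ends 9
  src at 9 (size 8, align 1) → ends 17
  checksum at 17 (size 8, align 1) → ends 25
  flags at 25 (size 5, align 1) → ends 30
  window at 30 (size 2, align 1) → ends 32
  ack at 32 (size 2, align 1) → ends 34
  length at 34 (size 8, align 1) → ends 42
  proto at 42 (size 8, align 1) → ends 50
  ttl at 50 (size 8, align 1) → ends 58
  total 58 bytes, alignment 1
72 − 58 = 14

14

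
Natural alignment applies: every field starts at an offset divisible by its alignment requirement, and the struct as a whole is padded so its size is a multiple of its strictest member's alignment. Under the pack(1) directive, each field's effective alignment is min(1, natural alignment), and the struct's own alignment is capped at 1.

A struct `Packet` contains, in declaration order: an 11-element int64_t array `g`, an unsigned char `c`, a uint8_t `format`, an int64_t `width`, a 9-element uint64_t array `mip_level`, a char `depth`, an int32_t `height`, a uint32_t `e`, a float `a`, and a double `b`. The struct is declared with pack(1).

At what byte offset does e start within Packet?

175

0..88  g  (88B, 1-aligned)
88..89  c  (1B, 1-aligned)
89..90  format  (1B, 1-aligned)
90..98  width  (8B, 1-aligned)
98..170  mip_level  (72B, 1-aligned)
170..171  depth  (1B, 1-aligned)
171..175  height  (4B, 1-aligned)
175..179  e  (4B, 1-aligned)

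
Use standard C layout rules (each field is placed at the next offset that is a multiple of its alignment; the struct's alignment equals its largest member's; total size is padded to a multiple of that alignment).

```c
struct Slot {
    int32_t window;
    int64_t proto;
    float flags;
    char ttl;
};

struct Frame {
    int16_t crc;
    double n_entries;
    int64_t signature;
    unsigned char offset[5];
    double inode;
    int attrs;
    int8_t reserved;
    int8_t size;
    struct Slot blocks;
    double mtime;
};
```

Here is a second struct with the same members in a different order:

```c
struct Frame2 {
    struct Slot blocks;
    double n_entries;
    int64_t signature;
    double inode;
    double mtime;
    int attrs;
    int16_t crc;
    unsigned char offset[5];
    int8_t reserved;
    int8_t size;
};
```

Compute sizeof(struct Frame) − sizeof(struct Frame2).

8

Slot: 0..4  window  (4B, 4-aligned); 4..8  -- padding (4B); 8..16  proto  (8B, 8-aligned); 16..20  flags  (4B, 4-aligned); 20..21  ttl  (1B, 1-aligned); 21..24  -- tail padding (3B); sizeof = 24, alignof = 8
0..2  crc  (2B, 2-aligned)
2..8  -- padding (6B)
8..16  n_entries  (8B, 8-aligned)
16..24  signature  (8B, 8-aligned)
24..29  offset  (5B, 1-aligned)
29..32  -- padding (3B)
32..40  inode  (8B, 8-aligned)
40..44  attrs  (4B, 4-aligned)
44..45  reserved  (1B, 1-aligned)
45..46  size  (1B, 1-aligned)
46..48  -- padding (2B)
48..72  blocks  (24B, 8-aligned)
72..80  mtime  (8B, 8-aligned)
sizeof = 80, alignof = 8
— Frame2 —
0..24  blocks  (24B, 8-aligned)
24..32  n_entries  (8B, 8-aligned)
32..40  signature  (8B, 8-aligned)
40..48  inode  (8B, 8-aligned)
48..56  mtime  (8B, 8-aligned)
56..60  attrs  (4B, 4-aligned)
60..62  crc  (2B, 2-aligned)
62..67  offset  (5B, 1-aligned)
67..68  reserved  (1B, 1-aligned)
68..69  size  (1B, 1-aligned)
69..72  -- tail padding (3B)
sizeof = 72, alignof = 8
80 − 72 = 8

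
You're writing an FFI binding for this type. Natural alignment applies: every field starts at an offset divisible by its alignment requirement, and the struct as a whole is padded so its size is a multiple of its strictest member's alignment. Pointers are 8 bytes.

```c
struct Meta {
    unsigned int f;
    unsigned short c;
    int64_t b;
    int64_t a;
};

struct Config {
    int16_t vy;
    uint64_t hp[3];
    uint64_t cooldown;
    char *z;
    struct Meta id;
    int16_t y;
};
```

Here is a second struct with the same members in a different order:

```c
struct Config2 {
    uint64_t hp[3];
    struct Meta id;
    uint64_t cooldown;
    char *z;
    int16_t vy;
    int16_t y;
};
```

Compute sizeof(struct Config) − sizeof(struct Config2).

8

Meta: @0: f [4B, align 4] → 4; @4: c [2B, align 2] → 6; +2 pad (align 8); @8: b [8B, align 8] → 16; @16: a [8B, align 8] → 24; size 24, align 8
@0: vy [2B, align 2] → 2
+6 pad (align 8)
@8: hp [24B, align 8] → 32
@32: cooldown [8B, align 8] → 40
@40: z [8B, align 8] → 48
@48: id [24B, align 8] → 72
@72: y [2B, align 2] → 74
+6 tail pad (align 8)
size 80, align 8
— Config2 —
@0: hp [24B, align 8] → 24
@24: id [24B, align 8] → 48
@48: cooldown [8B, align 8] → 56
@56: z [8B, align 8] → 64
@64: vy [2B, align 2] → 66
@66: y [2B, align 2] → 68
+4 tail pad (align 8)
size 72, align 8
80 − 72 = 8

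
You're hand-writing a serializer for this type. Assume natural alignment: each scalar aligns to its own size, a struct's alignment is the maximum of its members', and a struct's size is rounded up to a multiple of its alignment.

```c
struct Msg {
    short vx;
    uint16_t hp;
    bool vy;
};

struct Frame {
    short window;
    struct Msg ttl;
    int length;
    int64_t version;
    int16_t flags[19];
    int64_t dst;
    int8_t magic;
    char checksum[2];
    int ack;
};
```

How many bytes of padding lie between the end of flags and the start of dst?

2

Msg: @0: vx [2B, align 2] → 2; @2: hp [2B, align 2] → 4; @4: vy [1B, align 1] → 5; +1 tail pad (align 2); size 6, align 2
@0: window [2B, align 2] → 2
@2: ttl [6B, align 2] → 8
@8: length [4B, align 4] → 12
+4 pad (align 8)
@16: version [8B, align 8] → 24
@24: flags [38B, align 2] → 62
+2 pad (align 8)
@64: dst [8B, align 8] → 72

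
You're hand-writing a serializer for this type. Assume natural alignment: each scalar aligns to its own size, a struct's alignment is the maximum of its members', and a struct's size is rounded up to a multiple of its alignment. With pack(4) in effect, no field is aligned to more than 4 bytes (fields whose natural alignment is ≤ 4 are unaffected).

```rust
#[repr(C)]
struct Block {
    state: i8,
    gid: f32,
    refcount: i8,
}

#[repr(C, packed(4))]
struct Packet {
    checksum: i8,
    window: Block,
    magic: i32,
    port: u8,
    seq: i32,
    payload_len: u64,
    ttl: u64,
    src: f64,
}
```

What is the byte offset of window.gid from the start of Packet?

8

Block: @0: state [1B, align 1] → 1; +3 pad (align 4); @4: gid [4B, align 4] → 8; @8: refcount [1B, align 1] → 9; +3 tail pad (align 4); size 12, align 4
@0: checksum [1B, align 1] → 1
+3 pad (align 4)
@4: window [12B, align 4] → 16
within Block: gid at 4
4 + 4 = 8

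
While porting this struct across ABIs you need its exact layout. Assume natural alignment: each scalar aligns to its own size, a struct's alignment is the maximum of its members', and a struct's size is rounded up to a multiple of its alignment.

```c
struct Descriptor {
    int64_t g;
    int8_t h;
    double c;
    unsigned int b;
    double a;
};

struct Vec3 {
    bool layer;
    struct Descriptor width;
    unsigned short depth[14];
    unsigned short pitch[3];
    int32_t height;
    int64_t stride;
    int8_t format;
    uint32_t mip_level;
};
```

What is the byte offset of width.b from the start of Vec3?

32

Descriptor: 0..8  g  (8B, 8-aligned); 8..9  h  (1B, 1-aligned); 9..16  -- padding (7B); 16..24  c  (8B, 8-aligned); 24..28  b  (4B, 4-aligned); 28..32  -- padding (4B); 32..40  a  (8B, 8-aligned); sizeof = 40, alignof = 8
0..1  layer  (1B, 1-aligned)
1..8  -- padding (7B)
8..48  width  (40B, 8-aligned)
within Descriptor: b at 24
8 + 24 = 32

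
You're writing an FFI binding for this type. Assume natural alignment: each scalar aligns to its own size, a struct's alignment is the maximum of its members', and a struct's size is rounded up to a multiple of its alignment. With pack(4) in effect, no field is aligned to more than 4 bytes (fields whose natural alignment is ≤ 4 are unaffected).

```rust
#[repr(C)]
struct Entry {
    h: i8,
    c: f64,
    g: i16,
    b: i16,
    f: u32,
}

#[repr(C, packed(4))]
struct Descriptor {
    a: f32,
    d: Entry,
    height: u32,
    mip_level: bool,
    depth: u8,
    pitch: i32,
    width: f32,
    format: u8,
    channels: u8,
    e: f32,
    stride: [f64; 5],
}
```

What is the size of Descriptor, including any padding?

92 bytes

Entry: @0: h [1B, align 1] → 1; +7 pad (align 8); @8: c [8B, align 8] → 16; @16: g [2B, align 2] → 18; @18: b [2B, align 2] → 20; @20: f [4B, align 4] → 24; size 24, align 8
@0: a [4B, align 4] → 4
@4: d [24B, align 4] → 28
@28: height [4B, align 4] → 32
@32: mip_level [1B, align 1] → 33
@33: depth [1B, align 1] → 34
+2 pad (align 4)
@36: pitch [4B, align 4] → 40
@40: width [4B, align 4] → 44
@44: format [1B, align 1] → 45
@45: channels [1B, align 1] → 46
+2 pad (align 4)
@48: e [4B, align 4] → 52
@52: stride [40B, align 4] → 92
size 92, align 4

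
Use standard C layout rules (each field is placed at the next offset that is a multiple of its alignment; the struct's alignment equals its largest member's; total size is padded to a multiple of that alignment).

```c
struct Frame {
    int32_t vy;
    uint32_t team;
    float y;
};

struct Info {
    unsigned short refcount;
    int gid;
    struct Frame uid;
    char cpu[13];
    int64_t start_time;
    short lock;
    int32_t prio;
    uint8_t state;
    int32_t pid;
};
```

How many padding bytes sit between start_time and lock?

0

Frame: 0..4  vy  (4B, 4-aligned); 4..8  team  (4B, 4-aligned); 8..12  y  (4B, 4-aligned); sizeof = 12, alignof = 4
0..2  refcount  (2B, 2-aligned)
2..4  -- padding (2B)
4..8  gid  (4B, 4-aligned)
8..20  uid  (12B, 4-aligned)
20..33  cpu  (13B, 1-aligned)
33..40  -- padding (7B)
40..48  start_time  (8B, 8-aligned)
48..50  lock  (2B, 2-aligned)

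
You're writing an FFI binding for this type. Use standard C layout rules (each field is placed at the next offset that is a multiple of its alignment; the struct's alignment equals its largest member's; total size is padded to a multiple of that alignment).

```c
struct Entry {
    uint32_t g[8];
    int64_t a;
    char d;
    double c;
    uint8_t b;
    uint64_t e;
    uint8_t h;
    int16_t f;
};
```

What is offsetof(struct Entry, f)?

74

g at 0 (size 32, align 4) → ends 32
a at 32 (size 8, align 8) → ends 40
d at 40 (size 1, align 1) → ends 41
pad 7 to align 8 for c
c at 48 (size 8, align 8) → ends 56
b at 56 (size 1, align 1) → ends 57
pad 7 to align 8 for e
e at 64 (size 8, align 8) → ends 72
h at 72 (size 1, align 1) → ends 73
pad 1 to align 2 for f
f at 74 (size 2, align 2) → ends 76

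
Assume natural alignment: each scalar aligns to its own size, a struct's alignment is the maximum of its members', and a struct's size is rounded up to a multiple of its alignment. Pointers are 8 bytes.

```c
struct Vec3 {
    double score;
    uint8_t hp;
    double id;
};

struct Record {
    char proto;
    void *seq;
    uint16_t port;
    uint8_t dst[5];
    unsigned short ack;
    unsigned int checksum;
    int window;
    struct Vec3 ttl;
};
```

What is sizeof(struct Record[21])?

1344

Vec3: 0..8  score  (8B, 8-aligned); 8..9  hp  (1B, 1-aligned); 9..16  -- padding (7B); 16..24  id  (8B, 8-aligned); sizeof = 24, alignof = 8
0..1  proto  (1B, 1-aligned)
1..8  -- padding (7B)
8..16  seq  (8B, 8-aligned)
16..18  port  (2B, 2-aligned)
18..23  dst  (5B, 1-aligned)
23..24  -- padding (1B)
24..26  ack  (2B, 2-aligned)
26..28  -- padding (2B)
28..32  checksum  (4B, 4-aligned)
32..36  window  (4B, 4-aligned)
36..40  -- padding (4B)
40..64  ttl  (24B, 8-aligned)
sizeof = 64, alignof = 8
array of 21: 21 × 64 = 1344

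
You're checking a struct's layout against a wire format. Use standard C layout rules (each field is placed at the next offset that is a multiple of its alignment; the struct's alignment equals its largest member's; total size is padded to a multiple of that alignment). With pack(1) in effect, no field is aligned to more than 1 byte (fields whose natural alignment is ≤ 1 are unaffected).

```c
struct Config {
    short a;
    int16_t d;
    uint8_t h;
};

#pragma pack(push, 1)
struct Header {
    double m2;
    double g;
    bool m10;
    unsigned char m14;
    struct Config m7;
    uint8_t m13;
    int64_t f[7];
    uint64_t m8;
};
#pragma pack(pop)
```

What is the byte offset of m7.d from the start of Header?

20

Config: a at 0 (size 2, align 2) → ends 2; d at 2 (size 2, align 2) → ends 4; h at 4 (size 1, align 1) → ends 5; tail pad 1 to reach multiple of 2; total 6 bytes, alignment 2
m2 at 0 (size 8, align 1) → ends 8
g at 8 (size 8, align 1) → ends 16
m10 at 16 (size 1, align 1) → ends 17
m14 at 17 (size 1, align 1) → ends 18
m7 at 18 (size 6, align 1) → ends 24
within Config: d at 2
18 + 2 = 20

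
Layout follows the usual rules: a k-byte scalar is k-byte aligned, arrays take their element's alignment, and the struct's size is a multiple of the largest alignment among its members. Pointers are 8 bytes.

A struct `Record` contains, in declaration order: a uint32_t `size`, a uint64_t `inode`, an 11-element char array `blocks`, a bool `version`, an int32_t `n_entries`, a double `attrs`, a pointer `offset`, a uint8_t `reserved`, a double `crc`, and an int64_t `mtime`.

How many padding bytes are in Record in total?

11

size at 0 (size 4, align 4) → ends 4
pad 4 to align 8 for inode
inode at 8 (size 8, align 8) → ends 16
blocks at 16 (size 11, align 1) → ends 27
version at 27 (size 1, align 1) → ends 28
n_entries at 28 (size 4, align 4) → ends 32
attrs at 32 (size 8, align 8) → ends 40
offset at 40 (size 8, align 8) → ends 48
reserved at 48 (size 1, align 1) → ends 49
pad 7 to align 8 for crc
crc at 56 (size 8, align 8) → ends 64
mtime at 64 (size 8, align 8) → ends 72
total 72 bytes, alignment 8
data bytes 61, size 72 → padding 11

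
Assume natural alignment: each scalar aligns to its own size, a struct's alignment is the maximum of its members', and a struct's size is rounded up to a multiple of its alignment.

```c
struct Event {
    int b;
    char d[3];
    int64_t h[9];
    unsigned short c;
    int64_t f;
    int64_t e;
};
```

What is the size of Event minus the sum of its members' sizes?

0..4  b  (4B, 4-aligned)
4..7  d  (3B, 1-aligned)
7..8  -- padding (1B)
8..80  h  (72B, 8-aligned)
80..82  c  (2B, 2-aligned)
82..88  -- padding (6B)
88..96  f  (8B, 8-aligned)
96..104  e  (8B, 8-aligned)
sizeof = 104, alignof = 8
data bytes 97, size 104 → padding 7

7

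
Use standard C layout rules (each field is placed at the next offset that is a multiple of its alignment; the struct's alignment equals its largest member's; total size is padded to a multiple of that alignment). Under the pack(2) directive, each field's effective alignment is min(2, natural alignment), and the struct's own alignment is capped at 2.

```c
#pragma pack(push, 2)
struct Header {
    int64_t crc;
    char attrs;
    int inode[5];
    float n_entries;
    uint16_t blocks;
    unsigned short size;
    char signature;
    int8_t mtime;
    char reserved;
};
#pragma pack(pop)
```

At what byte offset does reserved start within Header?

crc at 0 (size 8, align 2) → ends 8
attrs at 8 (size 1, align 1) → ends 9
pad 1 to align 2 for inode
inode at 10 (size 20, align 2) → ends 30
n_entries at 30 (size 4, align 2) → ends 34
blocks at 34 (size 2, align 2) → ends 36
size at 36 (size 2, align 2) → ends 38
signature at 38 (size 1, align 1) → ends 39
mtime at 39 (size 1, align 1) → ends 40
reserved at 40 (size 1, align 1) → ends 41

40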